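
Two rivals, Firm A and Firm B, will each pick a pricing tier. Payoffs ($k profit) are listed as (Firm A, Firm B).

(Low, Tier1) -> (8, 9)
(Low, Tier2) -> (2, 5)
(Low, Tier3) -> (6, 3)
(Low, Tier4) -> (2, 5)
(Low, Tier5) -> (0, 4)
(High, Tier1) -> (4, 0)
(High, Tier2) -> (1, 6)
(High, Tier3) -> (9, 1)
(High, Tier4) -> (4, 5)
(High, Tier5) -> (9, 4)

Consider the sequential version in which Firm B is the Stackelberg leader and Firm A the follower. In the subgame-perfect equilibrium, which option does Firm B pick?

Work backward from Firm A's decision.
- Tier1 → Firm A plays Low (best of 8, 4); Firm B gets 9.
- Tier2 → Firm A plays Low (best of 2, 1); Firm B gets 5.
- Tier3 → Firm A plays High (best of 6, 9); Firm B gets 1.
- Tier4 → Firm A plays High (best of 2, 4); Firm B gets 5.
- Tier5 → Firm A plays High (best of 0, 9); Firm B gets 4.
Maximizing over 9, 5, 1, 5, 4, Firm B chooses Tier1. Subgame-perfect outcome: (Low, Tier1) with payoffs (8, 9).

Tier1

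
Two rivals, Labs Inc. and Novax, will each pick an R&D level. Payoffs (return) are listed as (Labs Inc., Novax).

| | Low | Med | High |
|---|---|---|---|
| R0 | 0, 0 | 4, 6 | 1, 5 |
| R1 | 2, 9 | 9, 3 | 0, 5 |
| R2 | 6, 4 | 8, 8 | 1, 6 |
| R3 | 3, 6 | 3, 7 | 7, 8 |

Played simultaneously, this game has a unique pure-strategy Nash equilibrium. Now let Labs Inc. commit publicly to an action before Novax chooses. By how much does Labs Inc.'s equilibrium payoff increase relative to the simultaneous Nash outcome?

Novax best-responds to each possible Labs Inc. move:
- R0: BR = Med, leader payoff 4.
- R1: BR = Low, leader payoff 2.
- R2: BR = Med, leader payoff 8.
- R3: BR = High, leader payoff 7.
Among 4, 2, 8, 7, the best is 8 at R2. Subgame-perfect outcome: (R2, Med) with payoffs (8, 8).
Now find the simultaneous Nash equilibrium.
Labs Inc.'s best replies: Low→R2; Med→R1; High→R3.
Novax's best replies: R0→Med; R1→Low; R2→Med; R3→High.
The unique mutual best reply is (R3, High), giving (7, 8).
Labs Inc.'s commitment gain: 8 − 7 = 1.

1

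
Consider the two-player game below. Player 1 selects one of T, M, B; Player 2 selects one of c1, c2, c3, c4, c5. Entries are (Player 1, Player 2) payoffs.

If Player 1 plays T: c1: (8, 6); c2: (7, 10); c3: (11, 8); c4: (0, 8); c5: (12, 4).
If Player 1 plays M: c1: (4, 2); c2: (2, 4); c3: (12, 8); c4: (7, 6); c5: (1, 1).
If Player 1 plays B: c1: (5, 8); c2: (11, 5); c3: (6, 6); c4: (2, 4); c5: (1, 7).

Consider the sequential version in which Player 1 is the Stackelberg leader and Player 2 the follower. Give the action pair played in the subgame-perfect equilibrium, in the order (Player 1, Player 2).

(M, c3)

Backward induction with Player 1 moving first.
- T: Player 2 compares 6, 10, 8, 8, 4 and picks c2; Player 1 would get 7.
- M: Player 2 compares 2, 4, 8, 6, 1 and picks c3; Player 1 would get 12.
- B: Player 2 compares 8, 5, 6, 4, 7 and picks c1; Player 1 would get 5.
Among 7, 12, 5, the best is 12 at M. Subgame-perfect outcome: (M, c3) with payoffs (12, 8).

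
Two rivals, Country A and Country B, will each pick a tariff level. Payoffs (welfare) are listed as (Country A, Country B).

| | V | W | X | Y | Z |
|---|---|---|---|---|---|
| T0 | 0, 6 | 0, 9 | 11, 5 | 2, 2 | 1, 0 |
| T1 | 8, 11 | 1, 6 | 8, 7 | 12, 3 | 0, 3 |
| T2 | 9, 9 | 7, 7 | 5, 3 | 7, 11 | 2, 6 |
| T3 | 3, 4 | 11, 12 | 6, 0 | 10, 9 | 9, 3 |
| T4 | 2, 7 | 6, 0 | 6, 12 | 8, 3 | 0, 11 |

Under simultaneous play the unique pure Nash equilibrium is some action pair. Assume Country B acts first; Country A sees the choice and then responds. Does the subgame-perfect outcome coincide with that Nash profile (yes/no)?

Country A best-responds to each possible Country B move:
- V: Country A compares 0, 8, 9, 3, 2 and picks T2; Country B would get 9.
- W: Country A compares 0, 1, 7, 11, 6 and picks T3; Country B would get 12.
- X: Country A compares 11, 8, 5, 6, 6 and picks T0; Country B would get 5.
- Y: Country A compares 2, 12, 7, 10, 8 and picks T1; Country B would get 3.
- Z: Country A compares 1, 0, 2, 9, 0 and picks T3; Country B would get 3.
Among 9, 12, 5, 3, 3, the best is 12 at W. Subgame-perfect outcome: (T3, W) with payoffs (11, 12).
For the simultaneous game, intersect best replies.
Country A's best replies: V→T2; W→T3; X→T0; Y→T1; Z→T3.
Country B's best replies: T0→W; T1→V; T2→Y; T3→W; T4→X.
Only (T3, W) has each player best-responding; Nash payoffs (11, 12).
Sequential outcome (T3, W) coincides with the Nash profile (T3, W).

yes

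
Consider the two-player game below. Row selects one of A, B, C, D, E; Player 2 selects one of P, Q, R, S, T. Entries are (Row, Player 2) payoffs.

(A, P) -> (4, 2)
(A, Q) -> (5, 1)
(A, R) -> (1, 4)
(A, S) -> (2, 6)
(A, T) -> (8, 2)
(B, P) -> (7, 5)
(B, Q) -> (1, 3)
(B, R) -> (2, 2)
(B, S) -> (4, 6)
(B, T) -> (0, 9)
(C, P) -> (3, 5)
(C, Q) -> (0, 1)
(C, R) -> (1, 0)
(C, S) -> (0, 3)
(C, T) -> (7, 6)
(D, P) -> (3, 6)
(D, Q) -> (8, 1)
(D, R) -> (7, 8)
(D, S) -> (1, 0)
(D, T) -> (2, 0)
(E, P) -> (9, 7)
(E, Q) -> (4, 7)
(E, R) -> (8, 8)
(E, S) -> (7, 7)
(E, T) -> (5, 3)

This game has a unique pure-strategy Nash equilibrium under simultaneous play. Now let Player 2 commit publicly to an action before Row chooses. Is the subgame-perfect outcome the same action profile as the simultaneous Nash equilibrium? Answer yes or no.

Work backward from Row's decision.
- P: BR = E, leader payoff 7.
- Q: BR = D, leader payoff 1.
- R: BR = E, leader payoff 8.
- S: BR = E, leader payoff 7.
- T: BR = A, leader payoff 2.
Among 7, 1, 8, 7, 2, the best is 8 at R. Subgame-perfect outcome: (E, R) with payoffs (8, 8).
For the simultaneous game, intersect best replies.
Row's best replies: P→E; Q→D; R→E; S→E; T→A.
Player 2's best replies: A→S; B→T; C→T; D→R; E→R.
The unique mutual best reply is (E, R), giving (8, 8).
Sequential outcome (E, R) coincides with the Nash profile (E, R).

yes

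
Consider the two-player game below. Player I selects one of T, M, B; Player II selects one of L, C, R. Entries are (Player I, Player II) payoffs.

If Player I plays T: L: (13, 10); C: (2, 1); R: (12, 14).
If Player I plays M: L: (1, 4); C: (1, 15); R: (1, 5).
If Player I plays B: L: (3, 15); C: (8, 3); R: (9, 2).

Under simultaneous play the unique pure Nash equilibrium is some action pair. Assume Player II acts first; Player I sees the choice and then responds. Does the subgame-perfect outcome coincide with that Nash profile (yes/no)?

Backward induction with Player II moving first.
- L: BR = T, leader payoff 10.
- C: BR = B, leader payoff 3.
- R: BR = T, leader payoff 14.
Maximizing over 10, 3, 14, Player II chooses R. Subgame-perfect outcome: (T, R) with payoffs (12, 14).
Now find the simultaneous Nash equilibrium.
Player I's best replies: L→T; C→B; R→T.
Player II's best replies: T→R; M→C; B→L.
The unique mutual best reply is (T, R), giving (12, 14).
Sequential outcome (T, R) coincides with the Nash profile (T, R).

yes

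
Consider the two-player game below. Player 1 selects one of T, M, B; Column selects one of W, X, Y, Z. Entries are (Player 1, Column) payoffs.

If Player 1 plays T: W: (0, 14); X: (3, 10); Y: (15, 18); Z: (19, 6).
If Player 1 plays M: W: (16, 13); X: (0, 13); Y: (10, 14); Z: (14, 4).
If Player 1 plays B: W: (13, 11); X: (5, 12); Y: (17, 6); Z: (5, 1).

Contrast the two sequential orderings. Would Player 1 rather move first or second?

second

If Player 1 leads: Column's best replies are T→Y, M→Y, B→X; Player 1's induced payoffs 15, 10, 5; outcome (T, Y), payoffs (15, 18).
If Column leads: Player 1's best replies are W→M, X→B, Y→B, Z→T; Column's induced payoffs 13, 12, 6, 6; outcome (M, W), payoffs (16, 13).
Player 1 gets 15 moving first and 16 moving second, so Player 1 prefers to move second.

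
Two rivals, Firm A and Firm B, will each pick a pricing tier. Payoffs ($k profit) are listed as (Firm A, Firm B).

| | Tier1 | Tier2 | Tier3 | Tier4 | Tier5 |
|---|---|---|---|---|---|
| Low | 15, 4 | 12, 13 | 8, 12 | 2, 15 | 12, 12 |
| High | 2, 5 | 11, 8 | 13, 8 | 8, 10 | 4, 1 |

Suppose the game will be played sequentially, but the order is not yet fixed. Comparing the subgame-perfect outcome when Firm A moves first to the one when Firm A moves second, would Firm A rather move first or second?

If Firm A leads: Firm B's best replies are Low→Tier4, High→Tier4; Firm A's induced payoffs 2, 8; outcome (High, Tier4), payoffs (8, 10).
If Firm B leads: Firm A's best replies are Tier1→Low, Tier2→Low, Tier3→High, Tier4→High, Tier5→Low; Firm B's induced payoffs 4, 13, 8, 10, 12; outcome (Low, Tier2), payoffs (12, 13).
Firm A gets 8 moving first and 12 moving second, so Firm A prefers to move second.

second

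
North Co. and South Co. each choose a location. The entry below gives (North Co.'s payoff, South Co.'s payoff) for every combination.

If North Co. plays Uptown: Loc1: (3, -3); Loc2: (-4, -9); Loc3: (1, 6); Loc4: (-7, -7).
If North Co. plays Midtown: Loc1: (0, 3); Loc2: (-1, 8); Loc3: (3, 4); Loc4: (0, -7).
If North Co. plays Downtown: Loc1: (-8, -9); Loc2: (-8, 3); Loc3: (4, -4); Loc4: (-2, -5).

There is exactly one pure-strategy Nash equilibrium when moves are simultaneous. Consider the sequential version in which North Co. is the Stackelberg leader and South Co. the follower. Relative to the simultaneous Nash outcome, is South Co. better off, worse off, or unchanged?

worse off

Solve by backward induction (North Co. leads).
- Uptown: BR = Loc3, leader payoff 1.
- Midtown: BR = Loc2, leader payoff -1.
- Downtown: BR = Loc2, leader payoff -8.
Among 1, -1, -8, the best is 1 at Uptown. Subgame-perfect outcome: (Uptown, Loc3) with payoffs (1, 6).
For the simultaneous game, intersect best replies.
North Co.'s best replies: Loc1→Uptown; Loc2→Midtown; Loc3→Downtown; Loc4→Midtown.
South Co.'s best replies: Uptown→Loc3; Midtown→Loc2; Downtown→Loc2.
Only (Midtown, Loc2) has each player best-responding; Nash payoffs (-1, 8).
South Co. earns 6 sequentially versus 8 at the Nash outcome: worse off.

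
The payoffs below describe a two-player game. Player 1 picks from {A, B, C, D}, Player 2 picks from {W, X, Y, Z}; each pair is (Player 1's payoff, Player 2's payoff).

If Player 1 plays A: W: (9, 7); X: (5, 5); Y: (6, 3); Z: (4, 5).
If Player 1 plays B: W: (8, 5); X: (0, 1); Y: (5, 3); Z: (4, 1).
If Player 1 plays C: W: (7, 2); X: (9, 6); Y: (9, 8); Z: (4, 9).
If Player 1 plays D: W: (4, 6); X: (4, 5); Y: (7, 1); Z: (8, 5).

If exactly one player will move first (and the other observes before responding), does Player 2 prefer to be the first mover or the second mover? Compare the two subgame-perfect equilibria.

If Player 1 leads: Player 2's best replies are A→W, B→W, C→Z, D→W; Player 1's induced payoffs 9, 8, 4, 4; outcome (A, W), payoffs (9, 7).
If Player 2 leads: Player 1's best replies are W→A, X→C, Y→C, Z→D; Player 2's induced payoffs 7, 6, 8, 5; outcome (C, Y), payoffs (9, 8).
Player 2 gets 8 moving first and 7 moving second, so Player 2 prefers to move first.

first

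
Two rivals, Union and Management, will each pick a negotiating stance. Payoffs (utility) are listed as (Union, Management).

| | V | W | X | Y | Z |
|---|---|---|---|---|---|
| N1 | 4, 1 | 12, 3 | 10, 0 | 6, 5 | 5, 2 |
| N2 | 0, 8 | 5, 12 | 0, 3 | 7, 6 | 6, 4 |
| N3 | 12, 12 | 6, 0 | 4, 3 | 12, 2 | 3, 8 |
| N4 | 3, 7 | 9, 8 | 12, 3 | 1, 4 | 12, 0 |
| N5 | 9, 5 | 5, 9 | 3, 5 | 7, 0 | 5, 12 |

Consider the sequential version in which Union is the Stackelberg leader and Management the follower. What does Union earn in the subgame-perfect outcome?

Solve by backward induction (Union leads).
- N1: BR = Y, leader payoff 6.
- N2: BR = W, leader payoff 5.
- N3: BR = V, leader payoff 12.
- N4: BR = W, leader payoff 9.
- N5: BR = Z, leader payoff 5.
Maximizing over 6, 5, 12, 9, 5, Union chooses N3. Subgame-perfect outcome: (N3, V) with payoffs (12, 12).

12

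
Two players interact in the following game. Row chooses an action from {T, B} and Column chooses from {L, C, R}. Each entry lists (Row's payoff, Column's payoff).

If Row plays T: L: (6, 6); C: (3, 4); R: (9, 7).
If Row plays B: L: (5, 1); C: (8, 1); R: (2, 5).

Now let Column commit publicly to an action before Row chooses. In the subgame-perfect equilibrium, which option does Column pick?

R

Row best-responds to each possible Column move:
- L: BR = T, leader payoff 6.
- C: BR = B, leader payoff 1.
- R: BR = T, leader payoff 7.
Column's induced payoffs are 6, 1, 7, so Column commits to R. Subgame-perfect outcome: (T, R) with payoffs (9, 7).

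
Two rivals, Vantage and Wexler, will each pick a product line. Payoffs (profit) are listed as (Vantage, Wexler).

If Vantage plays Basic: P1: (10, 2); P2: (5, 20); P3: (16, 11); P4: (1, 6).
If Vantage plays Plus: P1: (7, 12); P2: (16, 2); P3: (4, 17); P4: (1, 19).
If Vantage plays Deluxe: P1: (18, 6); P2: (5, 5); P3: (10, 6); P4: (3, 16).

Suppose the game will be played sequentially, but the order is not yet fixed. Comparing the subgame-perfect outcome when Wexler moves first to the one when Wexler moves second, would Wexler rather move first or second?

If Vantage leads: Wexler's best replies are Basic→P2, Plus→P4, Deluxe→P4; Vantage's induced payoffs 5, 1, 3; outcome (Basic, P2), payoffs (5, 20).
If Wexler leads: Vantage's best replies are P1→Deluxe, P2→Plus, P3→Basic, P4→Deluxe; Wexler's induced payoffs 6, 2, 11, 16; outcome (Deluxe, P4), payoffs (3, 16).
Wexler gets 16 moving first and 20 moving second, so Wexler prefers to move second.

second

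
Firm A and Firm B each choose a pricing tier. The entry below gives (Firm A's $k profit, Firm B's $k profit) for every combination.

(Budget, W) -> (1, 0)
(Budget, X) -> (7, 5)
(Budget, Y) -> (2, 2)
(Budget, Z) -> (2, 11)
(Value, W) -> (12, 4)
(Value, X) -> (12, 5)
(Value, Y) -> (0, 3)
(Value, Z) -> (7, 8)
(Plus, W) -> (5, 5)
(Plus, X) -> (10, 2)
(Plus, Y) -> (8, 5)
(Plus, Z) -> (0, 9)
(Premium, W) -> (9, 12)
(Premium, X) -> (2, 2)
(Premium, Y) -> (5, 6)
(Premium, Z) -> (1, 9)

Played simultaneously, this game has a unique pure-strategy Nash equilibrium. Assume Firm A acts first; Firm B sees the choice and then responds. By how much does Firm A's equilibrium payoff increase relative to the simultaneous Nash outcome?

2

Work backward from Firm B's decision.
- Budget: BR = Z, leader payoff 2.
- Value: BR = Z, leader payoff 7.
- Plus: BR = Z, leader payoff 0.
- Premium: BR = W, leader payoff 9.
Firm A's induced payoffs are 2, 7, 0, 9, so Firm A commits to Premium. Subgame-perfect outcome: (Premium, W) with payoffs (9, 12).
Now find the simultaneous Nash equilibrium.
Firm A's best replies: W→Value; X→Value; Y→Plus; Z→Value.
Firm B's best replies: Budget→Z; Value→Z; Plus→Z; Premium→W.
Only (Value, Z) has each player best-responding; Nash payoffs (7, 8).
Firm A's commitment gain: 9 − 7 = 2.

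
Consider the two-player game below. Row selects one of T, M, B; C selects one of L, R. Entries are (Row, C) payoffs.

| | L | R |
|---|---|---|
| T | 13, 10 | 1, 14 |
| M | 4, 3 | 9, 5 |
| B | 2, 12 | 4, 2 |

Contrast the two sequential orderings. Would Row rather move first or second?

If Row leads: C's best replies are T→R, M→R, B→L; Row's induced payoffs 1, 9, 2; outcome (M, R), payoffs (9, 5).
If C leads: Row's best replies are L→T, R→M; C's induced payoffs 10, 5; outcome (T, L), payoffs (13, 10).
Row gets 9 moving first and 13 moving second, so Row prefers to move second.

second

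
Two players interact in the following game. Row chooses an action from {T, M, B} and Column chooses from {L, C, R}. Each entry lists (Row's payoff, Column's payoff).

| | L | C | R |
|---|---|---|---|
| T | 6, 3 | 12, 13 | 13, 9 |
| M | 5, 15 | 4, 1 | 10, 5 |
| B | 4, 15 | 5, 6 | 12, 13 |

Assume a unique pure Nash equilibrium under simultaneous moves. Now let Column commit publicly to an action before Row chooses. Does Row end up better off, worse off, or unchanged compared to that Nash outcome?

unchanged

Row best-responds to each possible Column move:
- L: Row compares 6, 5, 4 and picks T; Column would get 3.
- C: Row compares 12, 4, 5 and picks T; Column would get 13.
- R: Row compares 13, 10, 12 and picks T; Column would get 9.
Maximizing over 3, 13, 9, Column chooses C. Subgame-perfect outcome: (T, C) with payoffs (12, 13).
For the simultaneous game, intersect best replies.
Row's best replies: L→T; C→T; R→T.
Column's best replies: T→C; M→L; B→L.
The unique mutual best reply is (T, C), giving (12, 13).
Row earns 12 sequentially versus 12 at the Nash outcome: unchanged.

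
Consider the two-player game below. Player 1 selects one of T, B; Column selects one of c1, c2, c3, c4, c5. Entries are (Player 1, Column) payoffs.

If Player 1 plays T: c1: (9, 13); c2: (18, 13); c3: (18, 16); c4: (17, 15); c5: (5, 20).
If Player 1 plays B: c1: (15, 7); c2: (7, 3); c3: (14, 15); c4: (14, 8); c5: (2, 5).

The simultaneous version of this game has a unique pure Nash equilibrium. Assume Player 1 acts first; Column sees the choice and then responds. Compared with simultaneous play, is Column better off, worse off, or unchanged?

Backward induction with Player 1 moving first.
- T: Column compares 13, 13, 16, 15, 20 and picks c5; Player 1 would get 5.
- B: Column compares 7, 3, 15, 8, 5 and picks c3; Player 1 would get 14.
Maximizing over 5, 14, Player 1 chooses B. Subgame-perfect outcome: (B, c3) with payoffs (14, 15).
Now find the simultaneous Nash equilibrium.
Player 1's best replies: c1→B; c2→T; c3→T; c4→T; c5→T.
Column's best replies: T→c5; B→c3.
Only (T, c5) has each player best-responding; Nash payoffs (5, 20).
Column earns 15 sequentially versus 20 at the Nash outcome: worse off.

worse off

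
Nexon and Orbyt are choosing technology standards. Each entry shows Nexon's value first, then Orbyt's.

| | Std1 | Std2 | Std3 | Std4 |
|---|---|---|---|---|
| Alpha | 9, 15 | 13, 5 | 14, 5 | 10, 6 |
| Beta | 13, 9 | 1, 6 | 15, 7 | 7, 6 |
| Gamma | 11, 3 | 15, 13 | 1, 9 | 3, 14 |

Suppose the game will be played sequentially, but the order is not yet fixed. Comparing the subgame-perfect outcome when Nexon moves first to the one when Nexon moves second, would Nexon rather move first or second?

second

If Nexon leads: Orbyt's best replies are Alpha→Std1, Beta→Std1, Gamma→Std4; Nexon's induced payoffs 9, 13, 3; outcome (Beta, Std1), payoffs (13, 9).
If Orbyt leads: Nexon's best replies are Std1→Beta, Std2→Gamma, Std3→Beta, Std4→Alpha; Orbyt's induced payoffs 9, 13, 7, 6; outcome (Gamma, Std2), payoffs (15, 13).
Nexon gets 13 moving first and 15 moving second, so Nexon prefers to move second.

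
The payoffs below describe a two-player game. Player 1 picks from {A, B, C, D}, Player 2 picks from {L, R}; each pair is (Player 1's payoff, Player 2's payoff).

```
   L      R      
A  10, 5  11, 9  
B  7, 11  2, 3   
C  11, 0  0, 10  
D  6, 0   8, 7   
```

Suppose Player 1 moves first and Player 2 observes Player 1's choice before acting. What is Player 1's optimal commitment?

A

Player 2 best-responds to each possible Player 1 move:
- A → Player 2 plays R (best of 5, 9); Player 1 gets 11.
- B → Player 2 plays L (best of 11, 3); Player 1 gets 7.
- C → Player 2 plays R (best of 0, 10); Player 1 gets 0.
- D → Player 2 plays R (best of 0, 7); Player 1 gets 8.
Among 11, 7, 0, 8, the best is 11 at A. Subgame-perfect outcome: (A, R) with payoffs (11, 9).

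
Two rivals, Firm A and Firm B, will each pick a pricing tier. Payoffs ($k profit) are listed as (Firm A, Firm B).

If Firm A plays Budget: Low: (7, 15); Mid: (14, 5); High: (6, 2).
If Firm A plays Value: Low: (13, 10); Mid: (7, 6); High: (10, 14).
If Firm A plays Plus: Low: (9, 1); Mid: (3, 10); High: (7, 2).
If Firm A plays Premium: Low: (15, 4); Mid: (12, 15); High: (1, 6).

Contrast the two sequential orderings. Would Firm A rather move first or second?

If Firm A leads: Firm B's best replies are Budget→Low, Value→High, Plus→Mid, Premium→Mid; Firm A's induced payoffs 7, 10, 3, 12; outcome (Premium, Mid), payoffs (12, 15).
If Firm B leads: Firm A's best replies are Low→Premium, Mid→Budget, High→Value; Firm B's induced payoffs 4, 5, 14; outcome (Value, High), payoffs (10, 14).
Firm A gets 12 moving first and 10 moving second, so Firm A prefers to move first.

first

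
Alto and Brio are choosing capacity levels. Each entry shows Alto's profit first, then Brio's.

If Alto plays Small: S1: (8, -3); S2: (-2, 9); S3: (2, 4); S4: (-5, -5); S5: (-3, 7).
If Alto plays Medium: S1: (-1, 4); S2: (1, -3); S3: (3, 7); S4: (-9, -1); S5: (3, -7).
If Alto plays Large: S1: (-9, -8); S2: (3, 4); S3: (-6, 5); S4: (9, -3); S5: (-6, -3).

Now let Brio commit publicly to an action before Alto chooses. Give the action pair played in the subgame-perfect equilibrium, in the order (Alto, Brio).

Work backward from Alto's decision.
- S1: BR = Small, leader payoff -3.
- S2: BR = Large, leader payoff 4.
- S3: BR = Medium, leader payoff 7.
- S4: BR = Large, leader payoff -3.
- S5: BR = Medium, leader payoff -7.
Maximizing over -3, 4, 7, -3, -7, Brio chooses S3. Subgame-perfect outcome: (Medium, S3) with payoffs (3, 7).

(Medium, S3)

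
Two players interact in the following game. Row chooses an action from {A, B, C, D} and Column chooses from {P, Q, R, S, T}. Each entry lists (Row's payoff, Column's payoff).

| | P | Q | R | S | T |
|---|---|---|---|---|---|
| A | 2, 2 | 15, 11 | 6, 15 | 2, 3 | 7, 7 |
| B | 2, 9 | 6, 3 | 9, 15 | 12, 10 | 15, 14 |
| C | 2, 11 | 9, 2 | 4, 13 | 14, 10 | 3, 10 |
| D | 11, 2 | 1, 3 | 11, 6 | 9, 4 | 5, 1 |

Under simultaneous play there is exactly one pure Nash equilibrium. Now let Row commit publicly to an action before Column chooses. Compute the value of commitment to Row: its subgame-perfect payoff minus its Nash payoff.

Backward induction with Row moving first.
- A: Column compares 2, 11, 15, 3, 7 and picks R; Row would get 6.
- B: Column compares 9, 3, 15, 10, 14 and picks R; Row would get 9.
- C: Column compares 11, 2, 13, 10, 10 and picks R; Row would get 4.
- D: Column compares 2, 3, 6, 4, 1 and picks R; Row would get 11.
Maximizing over 6, 9, 4, 11, Row chooses D. Subgame-perfect outcome: (D, R) with payoffs (11, 6).
Now find the simultaneous Nash equilibrium.
Row's best replies: P→D; Q→A; R→D; S→C; T→B.
Column's best replies: A→R; B→R; C→R; D→R.
Only (D, R) has each player best-responding; Nash payoffs (11, 6).
Row's commitment gain: 11 − 11 = 0.

0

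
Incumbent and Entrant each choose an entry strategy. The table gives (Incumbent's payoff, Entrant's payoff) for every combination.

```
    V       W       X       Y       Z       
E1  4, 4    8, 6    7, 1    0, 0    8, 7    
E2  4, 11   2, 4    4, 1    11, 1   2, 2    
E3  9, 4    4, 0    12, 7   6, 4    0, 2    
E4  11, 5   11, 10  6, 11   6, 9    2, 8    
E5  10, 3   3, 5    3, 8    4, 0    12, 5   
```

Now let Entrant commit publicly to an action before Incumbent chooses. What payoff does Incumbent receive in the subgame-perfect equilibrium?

11

Backward induction with Entrant moving first.
- V → Incumbent plays E4 (best of 4, 4, 9, 11, 10); Entrant gets 5.
- W → Incumbent plays E4 (best of 8, 2, 4, 11, 3); Entrant gets 10.
- X → Incumbent plays E3 (best of 7, 4, 12, 6, 3); Entrant gets 7.
- Y → Incumbent plays E2 (best of 0, 11, 6, 6, 4); Entrant gets 1.
- Z → Incumbent plays E5 (best of 8, 2, 0, 2, 12); Entrant gets 5.
Among 5, 10, 7, 1, 5, the best is 10 at W. Subgame-perfect outcome: (E4, W) with payoffs (11, 10).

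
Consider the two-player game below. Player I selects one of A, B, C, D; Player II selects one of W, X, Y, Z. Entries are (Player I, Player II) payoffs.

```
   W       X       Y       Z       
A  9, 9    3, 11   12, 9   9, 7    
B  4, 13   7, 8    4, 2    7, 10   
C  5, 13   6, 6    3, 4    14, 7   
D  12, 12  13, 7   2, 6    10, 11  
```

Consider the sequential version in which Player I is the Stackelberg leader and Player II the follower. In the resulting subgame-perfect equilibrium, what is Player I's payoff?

12

Player II best-responds to each possible Player I move:
- A: BR = X, leader payoff 3.
- B: BR = W, leader payoff 4.
- C: BR = W, leader payoff 5.
- D: BR = W, leader payoff 12.
Player I's induced payoffs are 3, 4, 5, 12, so Player I commits to D. Subgame-perfect outcome: (D, W) with payoffs (12, 12).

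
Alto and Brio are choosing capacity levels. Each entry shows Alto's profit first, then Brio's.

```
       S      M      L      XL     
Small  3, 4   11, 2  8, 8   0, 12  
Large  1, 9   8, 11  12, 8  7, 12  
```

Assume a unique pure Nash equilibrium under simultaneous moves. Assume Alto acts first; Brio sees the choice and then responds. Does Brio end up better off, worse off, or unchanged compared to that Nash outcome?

Backward induction with Alto moving first.
- Small: Brio compares 4, 2, 8, 12 and picks XL; Alto would get 0.
- Large: Brio compares 9, 11, 8, 12 and picks XL; Alto would get 7.
Maximizing over 0, 7, Alto chooses Large. Subgame-perfect outcome: (Large, XL) with payoffs (7, 12).
Under simultaneous play:
Alto's best replies: S→Small; M→Small; L→Large; XL→Large.
Brio's best replies: Small→XL; Large→XL.
The unique mutual best reply is (Large, XL), giving (7, 12).
Brio earns 12 sequentially versus 12 at the Nash outcome: unchanged.

unchanged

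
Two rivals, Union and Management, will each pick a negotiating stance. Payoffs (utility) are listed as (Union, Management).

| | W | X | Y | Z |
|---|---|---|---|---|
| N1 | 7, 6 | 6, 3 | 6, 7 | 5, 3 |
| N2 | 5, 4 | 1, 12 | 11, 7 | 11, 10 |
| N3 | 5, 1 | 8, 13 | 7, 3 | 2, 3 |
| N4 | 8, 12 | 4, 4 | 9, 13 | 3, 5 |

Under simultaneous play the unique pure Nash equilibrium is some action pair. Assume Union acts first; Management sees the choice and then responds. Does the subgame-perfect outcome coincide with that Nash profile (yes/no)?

Management best-responds to each possible Union move:
- N1: BR = Y, leader payoff 6.
- N2: BR = X, leader payoff 1.
- N3: BR = X, leader payoff 8.
- N4: BR = Y, leader payoff 9.
Maximizing over 6, 1, 8, 9, Union chooses N4. Subgame-perfect outcome: (N4, Y) with payoffs (9, 13).
Now find the simultaneous Nash equilibrium.
Union's best replies: W→N4; X→N3; Y→N2; Z→N2.
Management's best replies: N1→Y; N2→X; N3→X; N4→Y.
Only (N3, X) has each player best-responding; Nash payoffs (8, 13).
Sequential outcome (N4, Y) differs from the Nash profile (N3, X).

no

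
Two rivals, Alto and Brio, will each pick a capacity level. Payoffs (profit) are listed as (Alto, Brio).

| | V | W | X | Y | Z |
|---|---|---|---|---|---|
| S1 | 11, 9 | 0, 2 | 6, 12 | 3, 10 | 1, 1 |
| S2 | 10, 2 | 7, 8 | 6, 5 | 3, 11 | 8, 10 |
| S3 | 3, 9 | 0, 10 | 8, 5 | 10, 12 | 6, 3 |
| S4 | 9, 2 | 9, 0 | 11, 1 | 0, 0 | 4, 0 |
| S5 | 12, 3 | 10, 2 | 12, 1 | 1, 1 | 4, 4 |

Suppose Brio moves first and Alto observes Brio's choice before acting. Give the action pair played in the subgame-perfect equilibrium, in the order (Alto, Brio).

(S3, Y)

Alto best-responds to each possible Brio move:
- V: BR = S5, leader payoff 3.
- W: BR = S5, leader payoff 2.
- X: BR = S5, leader payoff 1.
- Y: BR = S3, leader payoff 12.
- Z: BR = S2, leader payoff 10.
Among 3, 2, 1, 12, 10, the best is 12 at Y. Subgame-perfect outcome: (S3, Y) with payoffs (10, 12).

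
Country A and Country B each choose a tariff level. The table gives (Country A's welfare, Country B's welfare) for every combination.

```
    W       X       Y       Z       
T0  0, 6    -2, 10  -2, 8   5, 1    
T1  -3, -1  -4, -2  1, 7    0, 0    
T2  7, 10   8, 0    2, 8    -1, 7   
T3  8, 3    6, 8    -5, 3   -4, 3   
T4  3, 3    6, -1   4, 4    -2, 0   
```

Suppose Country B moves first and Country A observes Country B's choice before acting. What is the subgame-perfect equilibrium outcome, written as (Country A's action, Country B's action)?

Solve by backward induction (Country B leads).
- W → Country A plays T3 (best of 0, -3, 7, 8, 3); Country B gets 3.
- X → Country A plays T2 (best of -2, -4, 8, 6, 6); Country B gets 0.
- Y → Country A plays T4 (best of -2, 1, 2, -5, 4); Country B gets 4.
- Z → Country A plays T0 (best of 5, 0, -1, -4, -2); Country B gets 1.
Country B's induced payoffs are 3, 0, 4, 1, so Country B commits to Y. Subgame-perfect outcome: (T4, Y) with payoffs (4, 4).

(T4, Y)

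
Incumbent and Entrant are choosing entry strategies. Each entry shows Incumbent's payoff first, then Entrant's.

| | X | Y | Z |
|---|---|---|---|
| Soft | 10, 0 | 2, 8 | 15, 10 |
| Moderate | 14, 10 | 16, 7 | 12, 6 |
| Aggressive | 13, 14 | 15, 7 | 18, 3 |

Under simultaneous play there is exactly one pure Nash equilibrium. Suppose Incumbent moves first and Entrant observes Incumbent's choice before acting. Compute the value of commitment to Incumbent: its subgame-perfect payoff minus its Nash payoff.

1

Backward induction with Incumbent moving first.
- Soft: Entrant compares 0, 8, 10 and picks Z; Incumbent would get 15.
- Moderate: Entrant compares 10, 7, 6 and picks X; Incumbent would get 14.
- Aggressive: Entrant compares 14, 7, 3 and picks X; Incumbent would get 13.
Incumbent's induced payoffs are 15, 14, 13, so Incumbent commits to Soft. Subgame-perfect outcome: (Soft, Z) with payoffs (15, 10).
Now find the simultaneous Nash equilibrium.
Incumbent's best replies: X→Moderate; Y→Moderate; Z→Aggressive.
Entrant's best replies: Soft→Z; Moderate→X; Aggressive→X.
Only (Moderate, X) has each player best-responding; Nash payoffs (14, 10).
Incumbent's commitment gain: 15 − 14 = 1.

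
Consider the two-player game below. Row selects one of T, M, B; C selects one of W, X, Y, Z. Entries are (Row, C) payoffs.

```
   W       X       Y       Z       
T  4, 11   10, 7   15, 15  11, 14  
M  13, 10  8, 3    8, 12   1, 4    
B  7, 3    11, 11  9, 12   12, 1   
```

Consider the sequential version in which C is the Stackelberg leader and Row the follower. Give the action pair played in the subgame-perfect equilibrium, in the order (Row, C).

Work backward from Row's decision.
- W: BR = M, leader payoff 10.
- X: BR = B, leader payoff 11.
- Y: BR = T, leader payoff 15.
- Z: BR = B, leader payoff 1.
Maximizing over 10, 11, 15, 1, C chooses Y. Subgame-perfect outcome: (T, Y) with payoffs (15, 15).

(T, Y)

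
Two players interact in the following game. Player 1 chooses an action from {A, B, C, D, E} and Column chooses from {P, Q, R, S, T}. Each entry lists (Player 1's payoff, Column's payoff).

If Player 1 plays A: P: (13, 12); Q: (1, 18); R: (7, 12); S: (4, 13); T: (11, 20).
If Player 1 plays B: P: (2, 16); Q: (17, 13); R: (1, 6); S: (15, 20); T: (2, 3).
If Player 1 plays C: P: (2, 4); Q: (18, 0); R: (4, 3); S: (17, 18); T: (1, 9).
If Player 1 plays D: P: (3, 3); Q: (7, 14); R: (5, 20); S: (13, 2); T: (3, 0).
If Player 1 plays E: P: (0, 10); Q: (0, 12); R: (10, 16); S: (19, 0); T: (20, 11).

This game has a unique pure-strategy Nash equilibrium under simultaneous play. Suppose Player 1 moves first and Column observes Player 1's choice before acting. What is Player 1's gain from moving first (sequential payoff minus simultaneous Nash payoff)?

7

Solve by backward induction (Player 1 leads).
- A → Column plays T (best of 12, 18, 12, 13, 20); Player 1 gets 11.
- B → Column plays S (best of 16, 13, 6, 20, 3); Player 1 gets 15.
- C → Column plays S (best of 4, 0, 3, 18, 9); Player 1 gets 17.
- D → Column plays R (best of 3, 14, 20, 2, 0); Player 1 gets 5.
- E → Column plays R (best of 10, 12, 16, 0, 11); Player 1 gets 10.
Maximizing over 11, 15, 17, 5, 10, Player 1 chooses C. Subgame-perfect outcome: (C, S) with payoffs (17, 18).
Now find the simultaneous Nash equilibrium.
Player 1's best replies: P→A; Q→C; R→E; S→E; T→E.
Column's best replies: A→T; B→S; C→S; D→R; E→R.
The unique mutual best reply is (E, R), giving (10, 16).
Player 1's commitment gain: 17 − 10 = 7.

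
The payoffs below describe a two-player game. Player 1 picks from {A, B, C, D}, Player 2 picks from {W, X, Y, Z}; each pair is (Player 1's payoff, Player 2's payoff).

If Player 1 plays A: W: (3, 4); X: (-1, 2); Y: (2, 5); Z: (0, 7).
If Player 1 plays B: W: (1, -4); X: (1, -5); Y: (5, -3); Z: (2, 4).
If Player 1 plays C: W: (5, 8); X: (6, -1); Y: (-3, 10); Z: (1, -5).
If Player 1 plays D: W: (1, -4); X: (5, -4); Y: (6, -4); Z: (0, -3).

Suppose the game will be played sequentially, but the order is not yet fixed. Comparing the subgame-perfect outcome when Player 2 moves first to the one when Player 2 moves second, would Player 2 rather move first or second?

first

If Player 1 leads: Player 2's best replies are A→Z, B→Z, C→Y, D→Z; Player 1's induced payoffs 0, 2, -3, 0; outcome (B, Z), payoffs (2, 4).
If Player 2 leads: Player 1's best replies are W→C, X→C, Y→D, Z→B; Player 2's induced payoffs 8, -1, -4, 4; outcome (C, W), payoffs (5, 8).
Player 2 gets 8 moving first and 4 moving second, so Player 2 prefers to move first.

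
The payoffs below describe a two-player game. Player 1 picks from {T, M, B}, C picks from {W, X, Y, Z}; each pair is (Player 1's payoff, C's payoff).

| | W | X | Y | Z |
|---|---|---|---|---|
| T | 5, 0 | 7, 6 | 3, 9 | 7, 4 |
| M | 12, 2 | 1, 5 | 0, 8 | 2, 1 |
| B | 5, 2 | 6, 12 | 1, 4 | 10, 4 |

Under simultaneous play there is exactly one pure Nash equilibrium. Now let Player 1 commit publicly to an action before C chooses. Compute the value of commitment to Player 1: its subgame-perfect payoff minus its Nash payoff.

C best-responds to each possible Player 1 move:
- T: C compares 0, 6, 9, 4 and picks Y; Player 1 would get 3.
- M: C compares 2, 5, 8, 1 and picks Y; Player 1 would get 0.
- B: C compares 2, 12, 4, 4 and picks X; Player 1 would get 6.
Player 1's induced payoffs are 3, 0, 6, so Player 1 commits to B. Subgame-perfect outcome: (B, X) with payoffs (6, 12).
For the simultaneous game, intersect best replies.
Player 1's best replies: W→M; X→T; Y→T; Z→B.
C's best replies: T→Y; M→Y; B→X.
Only (T, Y) has each player best-responding; Nash payoffs (3, 9).
Player 1's commitment gain: 6 − 3 = 3.

3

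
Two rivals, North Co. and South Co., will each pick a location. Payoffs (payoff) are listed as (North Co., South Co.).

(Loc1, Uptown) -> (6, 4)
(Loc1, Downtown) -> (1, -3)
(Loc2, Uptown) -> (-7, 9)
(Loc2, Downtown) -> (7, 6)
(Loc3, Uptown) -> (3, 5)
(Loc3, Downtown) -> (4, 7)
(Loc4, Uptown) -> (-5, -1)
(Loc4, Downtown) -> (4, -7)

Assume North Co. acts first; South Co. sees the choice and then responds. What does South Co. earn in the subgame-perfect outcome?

4

Backward induction with North Co. moving first.
- Loc1: BR = Uptown, leader payoff 6.
- Loc2: BR = Uptown, leader payoff -7.
- Loc3: BR = Downtown, leader payoff 4.
- Loc4: BR = Uptown, leader payoff -5.
North Co.'s induced payoffs are 6, -7, 4, -5, so North Co. commits to Loc1. Subgame-perfect outcome: (Loc1, Uptown) with payoffs (6, 4).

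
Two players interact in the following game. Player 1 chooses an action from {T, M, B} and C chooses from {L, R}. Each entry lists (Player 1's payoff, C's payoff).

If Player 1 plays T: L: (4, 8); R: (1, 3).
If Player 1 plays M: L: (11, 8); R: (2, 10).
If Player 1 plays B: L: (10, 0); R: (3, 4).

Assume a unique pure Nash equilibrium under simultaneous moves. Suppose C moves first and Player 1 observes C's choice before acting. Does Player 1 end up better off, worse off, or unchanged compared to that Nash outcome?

better off

Backward induction with C moving first.
- L → Player 1 plays M (best of 4, 11, 10); C gets 8.
- R → Player 1 plays B (best of 1, 2, 3); C gets 4.
Maximizing over 8, 4, C chooses L. Subgame-perfect outcome: (M, L) with payoffs (11, 8).
Under simultaneous play:
Player 1's best replies: L→M; R→B.
C's best replies: T→L; M→R; B→R.
Only (B, R) has each player best-responding; Nash payoffs (3, 4).
Player 1 earns 11 sequentially versus 3 at the Nash outcome: better off.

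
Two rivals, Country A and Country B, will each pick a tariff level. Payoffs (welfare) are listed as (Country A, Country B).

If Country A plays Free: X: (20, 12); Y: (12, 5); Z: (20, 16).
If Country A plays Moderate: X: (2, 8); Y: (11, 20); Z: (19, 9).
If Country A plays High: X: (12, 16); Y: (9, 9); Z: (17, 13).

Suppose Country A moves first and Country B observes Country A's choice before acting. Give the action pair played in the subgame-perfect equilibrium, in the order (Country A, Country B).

(Free, Z)

Country B best-responds to each possible Country A move:
- Free → Country B plays Z (best of 12, 5, 16); Country A gets 20.
- Moderate → Country B plays Y (best of 8, 20, 9); Country A gets 11.
- High → Country B plays X (best of 16, 9, 13); Country A gets 12.
Country A's induced payoffs are 20, 11, 12, so Country A commits to Free. Subgame-perfect outcome: (Free, Z) with payoffs (20, 16).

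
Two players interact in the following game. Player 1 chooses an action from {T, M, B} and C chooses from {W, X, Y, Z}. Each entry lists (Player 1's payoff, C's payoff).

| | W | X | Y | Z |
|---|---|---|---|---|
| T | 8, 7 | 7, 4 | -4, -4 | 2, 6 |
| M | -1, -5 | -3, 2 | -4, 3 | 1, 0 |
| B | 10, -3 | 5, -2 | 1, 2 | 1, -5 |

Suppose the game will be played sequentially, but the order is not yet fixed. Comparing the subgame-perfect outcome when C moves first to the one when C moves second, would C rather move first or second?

second

If Player 1 leads: C's best replies are T→W, M→Y, B→Y; Player 1's induced payoffs 8, -4, 1; outcome (T, W), payoffs (8, 7).
If C leads: Player 1's best replies are W→B, X→T, Y→B, Z→T; C's induced payoffs -3, 4, 2, 6; outcome (T, Z), payoffs (2, 6).
C gets 6 moving first and 7 moving second, so C prefers to move second.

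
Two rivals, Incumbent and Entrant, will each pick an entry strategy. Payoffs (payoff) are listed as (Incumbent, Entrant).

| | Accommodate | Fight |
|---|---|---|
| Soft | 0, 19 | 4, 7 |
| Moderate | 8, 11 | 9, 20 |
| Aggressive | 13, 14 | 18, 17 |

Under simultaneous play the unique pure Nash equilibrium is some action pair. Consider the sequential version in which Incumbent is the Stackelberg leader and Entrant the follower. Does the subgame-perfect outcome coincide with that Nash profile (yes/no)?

yes

Work backward from Entrant's decision.
- Soft: Entrant compares 19, 7 and picks Accommodate; Incumbent would get 0.
- Moderate: Entrant compares 11, 20 and picks Fight; Incumbent would get 9.
- Aggressive: Entrant compares 14, 17 and picks Fight; Incumbent would get 18.
Maximizing over 0, 9, 18, Incumbent chooses Aggressive. Subgame-perfect outcome: (Aggressive, Fight) with payoffs (18, 17).
Now find the simultaneous Nash equilibrium.
Incumbent's best replies: Accommodate→Aggressive; Fight→Aggressive.
Entrant's best replies: Soft→Accommodate; Moderate→Fight; Aggressive→Fight.
Only (Aggressive, Fight) has each player best-responding; Nash payoffs (18, 17).
Sequential outcome (Aggressive, Fight) coincides with the Nash profile (Aggressive, Fight).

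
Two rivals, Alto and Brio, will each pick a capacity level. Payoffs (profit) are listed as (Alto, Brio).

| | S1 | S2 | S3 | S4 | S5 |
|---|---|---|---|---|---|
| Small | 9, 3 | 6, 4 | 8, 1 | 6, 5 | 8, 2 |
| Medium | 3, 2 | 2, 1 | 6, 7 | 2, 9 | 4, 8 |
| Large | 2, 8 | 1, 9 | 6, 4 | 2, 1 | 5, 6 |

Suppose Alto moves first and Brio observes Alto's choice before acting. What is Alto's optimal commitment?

Brio best-responds to each possible Alto move:
- Small → Brio plays S4 (best of 3, 4, 1, 5, 2); Alto gets 6.
- Medium → Brio plays S4 (best of 2, 1, 7, 9, 8); Alto gets 2.
- Large → Brio plays S2 (best of 8, 9, 4, 1, 6); Alto gets 1.
Alto's induced payoffs are 6, 2, 1, so Alto commits to Small. Subgame-perfect outcome: (Small, S4) with payoffs (6, 5).

Small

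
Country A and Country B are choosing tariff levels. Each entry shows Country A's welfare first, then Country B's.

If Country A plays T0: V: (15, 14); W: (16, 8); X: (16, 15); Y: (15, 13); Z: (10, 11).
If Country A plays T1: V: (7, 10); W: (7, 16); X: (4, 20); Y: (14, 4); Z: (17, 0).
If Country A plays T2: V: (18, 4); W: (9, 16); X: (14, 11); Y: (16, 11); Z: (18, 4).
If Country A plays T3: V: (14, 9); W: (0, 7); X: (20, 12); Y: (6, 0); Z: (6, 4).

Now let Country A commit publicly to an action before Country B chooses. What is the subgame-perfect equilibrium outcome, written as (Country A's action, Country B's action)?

Solve by backward induction (Country A leads).
- T0: BR = X, leader payoff 16.
- T1: BR = X, leader payoff 4.
- T2: BR = W, leader payoff 9.
- T3: BR = X, leader payoff 20.
Maximizing over 16, 4, 9, 20, Country A chooses T3. Subgame-perfect outcome: (T3, X) with payoffs (20, 12).

(T3, X)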